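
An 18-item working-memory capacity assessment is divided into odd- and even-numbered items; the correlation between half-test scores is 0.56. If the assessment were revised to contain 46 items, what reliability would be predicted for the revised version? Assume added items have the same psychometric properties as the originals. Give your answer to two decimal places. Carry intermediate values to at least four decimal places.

0.87

Spearman-Brown correction (n = 2): r_full = 2·0.56/(1 + 0.56) = 0.7179
Length factor from 18 to 46 items: n = 46/18 = 2.5556
r_new = n·r_full / (1 + (n − 1)·r_full) = 1.8347 / 2.1168 ≈ 0.8667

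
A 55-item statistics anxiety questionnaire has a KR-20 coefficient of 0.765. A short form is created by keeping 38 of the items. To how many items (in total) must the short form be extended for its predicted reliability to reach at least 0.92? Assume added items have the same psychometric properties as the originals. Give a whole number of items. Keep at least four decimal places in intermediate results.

195

First, r for the 38-item form: n = 38/55 = 0.6909, so r_38 = 0.6909·0.765/(1 + (0.6909 − 1)·0.765) = 0.6922
Then solve for n' with r_old = 0.6922, r_target = 0.92: n' = 0.92(1 − 0.6922)/[0.6922(1 − 0.92)] = 5.1137
Total items = 5.1137 × 38 = 194.32, rounded up to 195.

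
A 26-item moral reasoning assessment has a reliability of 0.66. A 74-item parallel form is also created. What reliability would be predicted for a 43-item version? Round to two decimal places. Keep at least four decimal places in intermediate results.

The 74-item form is not needed; work directly from the 26-item form with n = 43/26 = 1.6538.
r_{43} = n·r / (1 + (n − 1)·r) = 1.0915 / 1.4315 ≈ 0.7625

0.76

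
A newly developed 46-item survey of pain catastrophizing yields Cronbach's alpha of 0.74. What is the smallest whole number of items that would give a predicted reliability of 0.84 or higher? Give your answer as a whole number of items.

n = 0.84(1 − 0.74) / [0.74(1 − 0.84)]
n = 0.2184 / 0.1184 ≈ 1.8446
So the test needs 1.8446 × 46 ≈ 84.85 items; rounding up, 85.

85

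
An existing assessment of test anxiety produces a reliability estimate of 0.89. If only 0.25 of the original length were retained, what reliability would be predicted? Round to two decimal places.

0.67

Spearman-Brown: r_new = n·r / (1 + (n − 1)·r)
r_new = 0.25·0.89 / [1 + (0.25 − 1)·0.89]
     = 0.2225 / 0.3325 = 0.6692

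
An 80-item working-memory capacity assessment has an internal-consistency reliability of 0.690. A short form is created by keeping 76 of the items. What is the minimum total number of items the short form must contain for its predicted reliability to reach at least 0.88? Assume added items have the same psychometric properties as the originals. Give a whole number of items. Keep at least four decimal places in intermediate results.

First, r for the 76-item form: n = 76/80 = 0.9500, so r_76 = 0.9500·0.690/(1 + (0.9500 − 1)·0.690) = 0.6789
Then solve for n' with r_old = 0.6789, r_target = 0.88: n' = 0.88(1 − 0.6789)/[0.6789(1 − 0.88)] = 3.4685
Items = 3.4685 × 76 ≈ 263.61 → 264

264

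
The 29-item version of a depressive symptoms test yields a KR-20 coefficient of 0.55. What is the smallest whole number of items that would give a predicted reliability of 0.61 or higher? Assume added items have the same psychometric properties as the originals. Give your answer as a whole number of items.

38

n = 0.61 × (1 − 0.55) / [ 0.55 × (1 − 0.61) ]
n = 0.2745 / 0.2145 ≈ 1.2797
Items needed = n × 29 = 1.2797 × 29 ≈ 37.11 → round up to 38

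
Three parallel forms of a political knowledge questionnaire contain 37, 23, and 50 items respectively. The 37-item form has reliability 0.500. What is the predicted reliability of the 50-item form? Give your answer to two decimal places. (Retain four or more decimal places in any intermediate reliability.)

0.57

The 23-item form is not needed; work directly from the 37-item form with n = 50/37 = 1.3514.
r_{50} = n·r / (1 + (n − 1)·r) = 0.6757 / 1.1757 ≈ 0.5747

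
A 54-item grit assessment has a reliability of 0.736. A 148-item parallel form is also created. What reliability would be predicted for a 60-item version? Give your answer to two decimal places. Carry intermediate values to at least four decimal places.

The 148-item form is not needed; work directly from the 54-item form with n = 60/54 = 1.1111.
r_{60} = n·r / (1 + (n − 1)·r) = 0.8178 / 1.0818 ≈ 0.7560

0.76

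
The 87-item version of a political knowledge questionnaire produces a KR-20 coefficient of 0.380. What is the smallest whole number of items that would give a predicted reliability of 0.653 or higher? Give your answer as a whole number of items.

Spearman-Brown solved for the length factor n:
n = r_target (1 − r_old) / [ r_old (1 − r_target) ]
n = 0.653(1 − 0.380) / [0.380(1 − 0.653)]
n = 0.404860 / 0.131860 ≈ 3.0704
So the test needs 3.0704 × 87 ≈ 267.12 items; rounding up, 268.

268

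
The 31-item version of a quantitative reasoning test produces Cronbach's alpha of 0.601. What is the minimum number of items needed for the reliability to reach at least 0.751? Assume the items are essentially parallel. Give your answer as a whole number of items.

Rearranging the Spearman-Brown formula for n,
n = r*(1 − r) / [ r (1 − r*) ]
n = [0.751 × 0.399] / [0.601 × 0.249]
  = 0.299649 / 0.149649 = 2.0023
2.0023 × 31 = 62.07 → 63 items

63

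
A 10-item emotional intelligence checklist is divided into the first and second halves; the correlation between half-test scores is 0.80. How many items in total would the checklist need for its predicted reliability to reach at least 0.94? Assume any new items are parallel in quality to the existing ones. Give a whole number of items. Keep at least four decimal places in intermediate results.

r_full = 2(0.80)/(1 + 0.80) = 0.8889
Solve Spearman-Brown for n: n = 0.94(1 − 0.8889) / [0.8889(1 − 0.94)] = 1.9581
Items = 1.9581 × 10 ≈ 19.58 → 20

20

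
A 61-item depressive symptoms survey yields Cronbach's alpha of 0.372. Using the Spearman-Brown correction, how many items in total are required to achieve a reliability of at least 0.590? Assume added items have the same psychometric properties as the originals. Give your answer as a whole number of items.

Spearman-Brown solved for the length factor n:
n = r_target (1 − r_old) / [ r_old (1 − r_target) ]
n = 0.590 × (1 − 0.372) / [ 0.372 × (1 − 0.590) ]
n = 0.370520 / 0.152520 ≈ 2.4293
Items needed = n × 61 = 2.4293 × 61 ≈ 148.19 → round up to 149

149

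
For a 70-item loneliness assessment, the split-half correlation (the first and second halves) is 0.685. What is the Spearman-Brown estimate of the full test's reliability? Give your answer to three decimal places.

0.813

r_full = 2r_hh / (1 + r_hh) = 2 × 0.685 / (1 + 0.685)
       = 1.3700 / 1.6850 = 0.8131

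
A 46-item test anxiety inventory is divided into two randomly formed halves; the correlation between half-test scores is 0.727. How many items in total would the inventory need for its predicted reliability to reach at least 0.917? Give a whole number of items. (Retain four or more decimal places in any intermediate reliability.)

Corrected full-test reliability: r_full = 2 × 0.727 / (1 + 0.727) ≈ 0.8419
Solve Spearman-Brown for n: n = 0.917(1 − 0.8419) / [0.8419(1 − 0.917)] = 2.0747
Required items = 2.0747 × 46 = 95.44, so 96 items.

96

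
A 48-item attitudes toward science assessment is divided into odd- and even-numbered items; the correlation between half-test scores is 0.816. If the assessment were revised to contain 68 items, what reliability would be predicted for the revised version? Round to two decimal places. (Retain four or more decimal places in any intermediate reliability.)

Spearman-Brown correction (n = 2): r_full = 2·0.816/(1 + 0.816) = 0.8987
Length factor from 48 to 68 items: n = 68/48 = 1.4167
r_new = n·r_full / (1 + (n − 1)·r_full) = 1.2732 / 1.3745 ≈ 0.9263

0.93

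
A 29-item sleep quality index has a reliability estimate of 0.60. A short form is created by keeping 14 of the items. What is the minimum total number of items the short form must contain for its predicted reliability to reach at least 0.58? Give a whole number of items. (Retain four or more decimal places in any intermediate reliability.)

27

First, r for the 14-item form: n = 14/29 = 0.4828, so r_14 = 0.4828·0.60/(1 + (0.4828 − 1)·0.60) = 0.4200
Then solve for n' with r_old = 0.4200, r_target = 0.58: n' = 0.58(1 − 0.4200)/[0.4200(1 − 0.58)] = 1.9070
Items = 1.9070 × 14 ≈ 26.70 → 27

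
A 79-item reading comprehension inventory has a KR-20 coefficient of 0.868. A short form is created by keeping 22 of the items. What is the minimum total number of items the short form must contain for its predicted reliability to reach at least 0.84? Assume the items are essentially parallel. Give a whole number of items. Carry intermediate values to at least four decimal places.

First, r for the 22-item form: n = 22/79 = 0.2785, so r_22 = 0.2785·0.868/(1 + (0.2785 − 1)·0.868) = 0.6468
Then solve for n' with r_old = 0.6468, r_target = 0.84: n' = 0.84(1 − 0.6468)/[0.6468(1 − 0.84)] = 2.8669
Items = 2.8669 × 22 ≈ 63.07 → 64

64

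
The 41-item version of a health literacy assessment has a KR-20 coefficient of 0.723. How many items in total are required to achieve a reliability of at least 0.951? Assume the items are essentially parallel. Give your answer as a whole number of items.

305

Rearranging the Spearman-Brown formula for n,
n = r*(1 − r) / [ r (1 − r*) ]
n = [0.951 × 0.277] / [0.723 × 0.049]
n = 0.263427 / 0.035427 ≈ 7.4358
So the test needs 7.4358 × 41 ≈ 304.87 items; rounding up, 305.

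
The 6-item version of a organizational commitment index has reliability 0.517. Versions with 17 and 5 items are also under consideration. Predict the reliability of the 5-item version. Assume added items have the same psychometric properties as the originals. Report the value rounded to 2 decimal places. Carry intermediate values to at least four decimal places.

0.47

The 17-item form is not needed; work directly from the 6-item form with n = 5/6 = 0.8333.
r_{5} = n·r / (1 + (n − 1)·r) = 0.4308 / 0.9138 ≈ 0.4714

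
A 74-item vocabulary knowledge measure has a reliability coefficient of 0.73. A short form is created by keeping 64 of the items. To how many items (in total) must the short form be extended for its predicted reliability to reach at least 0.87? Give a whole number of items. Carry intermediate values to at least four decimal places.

184

First, r for the 64-item form: n = 64/74 = 0.8649, so r_64 = 0.8649·0.73/(1 + (0.8649 − 1)·0.73) = 0.7005
Length factor from the short form to reach 0.87: n' = 0.87(1 − 0.7005) / [0.7005(1 − 0.87)] ≈ 2.8613
Total items = 2.8613 × 64 = 183.12, rounded up to 184.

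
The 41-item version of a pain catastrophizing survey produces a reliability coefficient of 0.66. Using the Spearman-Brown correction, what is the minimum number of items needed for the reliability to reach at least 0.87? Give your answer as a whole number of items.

Invert Spearman-Brown to solve for n:
n = r_target (1 − r_old) / [ r_old (1 − r_target) ]
n = 0.87 × (1 − 0.66) / [ 0.66 × (1 − 0.87) ]
n = 0.2958 / 0.0858 ≈ 3.4476
So the test needs 3.4476 × 41 ≈ 141.35 items; rounding up, 142.

142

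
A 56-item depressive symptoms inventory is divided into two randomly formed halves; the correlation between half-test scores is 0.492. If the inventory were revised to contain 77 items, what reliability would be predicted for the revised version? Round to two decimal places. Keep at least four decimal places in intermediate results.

0.73

Spearman-Brown correction (n = 2): r_full = 2·0.492/(1 + 0.492) = 0.6595
Then adjust to 77 items: n = 77/56 = 1.3750
r_new = n·r_full / (1 + (n − 1)·r_full) = 0.9068 / 1.2473 ≈ 0.7270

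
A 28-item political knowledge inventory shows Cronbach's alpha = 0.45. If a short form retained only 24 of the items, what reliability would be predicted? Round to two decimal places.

The new length is 24/28 = 0.8571 times the old.
By Spearman-Brown, r_new = n r / (1 + (n − 1) r).
r_new = (0.8571 × 0.45) / (1 + (0.8571 − 1) × 0.45)
     = 0.3857 / 0.9357 = 0.4122

0.41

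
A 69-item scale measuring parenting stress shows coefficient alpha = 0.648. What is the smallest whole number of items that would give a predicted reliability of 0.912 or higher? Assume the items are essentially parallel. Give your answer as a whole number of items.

Invert Spearman-Brown to solve for n:
n = r_target (1 − r_old) / [ r_old (1 − r_target) ]
n = [0.912 × 0.352] / [0.648 × 0.088]
  = 0.321024 / 0.057024 = 5.6296
So the test needs 5.6296 × 69 ≈ 388.44 items; rounding up, 389.

389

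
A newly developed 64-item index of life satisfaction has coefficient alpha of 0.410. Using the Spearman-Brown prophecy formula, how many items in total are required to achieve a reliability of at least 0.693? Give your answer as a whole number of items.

208

Rearranging the Spearman-Brown formula for n,
n = r*(1 − r) / [ r (1 − r*) ]
n = [0.693 × 0.590] / [0.410 × 0.307]
  = 0.408870 / 0.125870 = 3.2484
3.2484 × 64 = 207.90 → 208 items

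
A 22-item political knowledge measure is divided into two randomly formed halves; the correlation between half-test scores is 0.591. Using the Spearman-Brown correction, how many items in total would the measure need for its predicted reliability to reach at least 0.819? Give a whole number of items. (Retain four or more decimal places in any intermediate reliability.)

35

r_full = 2(0.591)/(1 + 0.591) = 0.7429
n = r_tgt(1 − r_full) / [r_full(1 − r_tgt)] = 0.819 × 0.2571 / (0.7429 × 0.181) ≈ 1.5659
Required items = 1.5659 × 22 = 34.45, so 35 items.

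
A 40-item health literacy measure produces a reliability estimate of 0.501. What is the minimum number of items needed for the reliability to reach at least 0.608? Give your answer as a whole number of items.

62

Spearman-Brown solved for the length factor n:
n = r*(1 − r) / [ r (1 − r*) ]
n = [0.608 × 0.499] / [0.501 × 0.392]
n = 0.303392 / 0.196392 ≈ 1.5448
1.5448 × 40 = 61.79 → 62 items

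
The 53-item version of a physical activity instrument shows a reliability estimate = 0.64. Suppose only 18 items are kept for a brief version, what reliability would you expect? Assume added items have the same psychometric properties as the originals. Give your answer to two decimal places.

0.38

n = 18/53 = 0.3396
r_new = (0.3396 × 0.64) / (1 + (0.3396 − 1) × 0.64)
r_new = 0.2173 / 0.5773 ≈ 0.3764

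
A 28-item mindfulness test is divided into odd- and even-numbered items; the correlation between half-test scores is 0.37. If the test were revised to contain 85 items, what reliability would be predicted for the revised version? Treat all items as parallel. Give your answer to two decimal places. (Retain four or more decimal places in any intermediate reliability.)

0.78

Full-test reliability from the split-half r: r_full = 2(0.37)/(1 + 0.37) = 0.5401
Then adjust to 85 items: n = 85/28 = 3.0357
r_new = n·r_full / (1 + (n − 1)·r_full) = 1.6396 / 2.0995 ≈ 0.7809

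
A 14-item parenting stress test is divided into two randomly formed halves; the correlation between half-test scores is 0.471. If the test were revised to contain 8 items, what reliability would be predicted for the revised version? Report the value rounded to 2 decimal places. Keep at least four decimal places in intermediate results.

0.50

Full-test reliability from the split-half r: r_full = 2(0.471)/(1 + 0.471) = 0.6404
Length factor from 14 to 8 items: n = 8/14 = 0.5714
r_new = n·r_full / (1 + (n − 1)·r_full) = 0.3659 / 0.7255 ≈ 0.5043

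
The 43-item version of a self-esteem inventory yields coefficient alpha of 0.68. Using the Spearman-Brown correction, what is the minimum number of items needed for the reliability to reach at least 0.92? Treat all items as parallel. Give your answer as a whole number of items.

Rearranging the Spearman-Brown formula for n,
n = r_target (1 − r_old) / [ r_old (1 − r_target) ]
n = 0.92 × (1 − 0.68) / [ 0.68 × (1 − 0.92) ]
  = 0.2944 / 0.0544 = 5.4118
Items needed = n × 43 = 5.4118 × 43 ≈ 232.71 → round up to 233

233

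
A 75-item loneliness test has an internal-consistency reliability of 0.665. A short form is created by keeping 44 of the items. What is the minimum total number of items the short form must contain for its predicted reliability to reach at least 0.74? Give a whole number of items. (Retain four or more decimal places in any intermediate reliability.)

108

Short-form reliability: n = 44/75 = 0.5867; r_44 = n·r/(1+(n−1)r) ≈ 0.5380
Length factor from the short form to reach 0.74: n' = 0.74(1 − 0.5380) / [0.5380(1 − 0.74)] ≈ 2.4441
Items = 2.4441 × 44 ≈ 107.54 → 108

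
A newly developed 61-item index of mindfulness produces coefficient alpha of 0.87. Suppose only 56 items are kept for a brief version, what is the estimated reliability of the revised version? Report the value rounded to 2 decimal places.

The new length is 56/61 = 0.918 times the old.
By Spearman-Brown, r_new = n r / (1 + (n − 1) r).
r_new = 0.918·0.87 / [1 + (0.918 − 1)·0.87]
     = 0.7987 / 0.9287 = 0.8600

0.86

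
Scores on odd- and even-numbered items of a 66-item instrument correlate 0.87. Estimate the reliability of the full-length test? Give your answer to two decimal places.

r_full = 2(0.87) / (1 + 0.87)
       = 1.7400 / 1.8700 = 0.9305

0.93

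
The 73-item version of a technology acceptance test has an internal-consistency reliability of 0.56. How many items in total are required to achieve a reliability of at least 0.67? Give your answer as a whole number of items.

117

Rearranging the Spearman-Brown formula for n,
n = r_target (1 − r_old) / [ r_old (1 − r_target) ]
n = [0.67 × 0.44] / [0.56 × 0.33]
n = 0.2948 / 0.1848 ≈ 1.5952
1.5952 × 73 = 116.45 → 117 items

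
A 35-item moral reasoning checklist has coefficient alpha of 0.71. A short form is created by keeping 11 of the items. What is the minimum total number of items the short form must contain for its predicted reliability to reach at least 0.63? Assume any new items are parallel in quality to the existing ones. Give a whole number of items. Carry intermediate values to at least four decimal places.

25

First, r for the 11-item form: n = 11/35 = 0.3143, so r_11 = 0.3143·0.71/(1 + (0.3143 − 1)·0.71) = 0.4349
Then solve for n' with r_old = 0.4349, r_target = 0.63: n' = 0.63(1 − 0.4349)/[0.4349(1 − 0.63)] = 2.2125
Total items = 2.2125 × 11 = 24.34, rounded up to 25.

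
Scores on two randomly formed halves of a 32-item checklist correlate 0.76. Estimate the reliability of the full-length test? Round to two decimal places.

The full test is twice the length of either half (n = 2).
r_full = 2(0.76) / (1 + 0.76)
r_full = 1.5200 / 1.7600 ≈ 0.8636

0.86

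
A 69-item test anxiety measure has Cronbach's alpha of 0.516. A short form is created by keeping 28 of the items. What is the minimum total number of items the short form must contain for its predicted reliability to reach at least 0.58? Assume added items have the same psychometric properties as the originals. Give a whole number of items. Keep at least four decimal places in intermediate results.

90

Short-form reliability: n = 28/69 = 0.4058; r_28 = n·r/(1+(n−1)r) ≈ 0.3020
Length factor from the short form to reach 0.58: n' = 0.58(1 − 0.3020) / [0.3020(1 − 0.58)] ≈ 3.1917
Total items = 3.1917 × 28 = 89.37, rounded up to 90.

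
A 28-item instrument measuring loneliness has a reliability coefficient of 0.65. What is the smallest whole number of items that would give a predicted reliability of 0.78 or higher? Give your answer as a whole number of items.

54

Invert Spearman-Brown to solve for n:
n = r_target (1 − r_old) / [ r_old (1 − r_target) ]
n = 0.78 × (1 − 0.65) / [ 0.65 × (1 − 0.78) ]
  = 0.2730 / 0.1430 = 1.9091
1.9091 × 28 = 53.45 → 54 items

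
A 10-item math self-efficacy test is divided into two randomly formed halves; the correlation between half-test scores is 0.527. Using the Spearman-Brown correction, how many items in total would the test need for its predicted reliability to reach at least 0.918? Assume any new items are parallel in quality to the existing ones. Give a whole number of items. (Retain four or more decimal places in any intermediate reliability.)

51

r_full = 2(0.527)/(1 + 0.527) = 0.6902
Solve Spearman-Brown for n: n = 0.918(1 − 0.6902) / [0.6902(1 − 0.918)] = 5.0250
Required items = 5.0250 × 10 = 50.25, so 51 items.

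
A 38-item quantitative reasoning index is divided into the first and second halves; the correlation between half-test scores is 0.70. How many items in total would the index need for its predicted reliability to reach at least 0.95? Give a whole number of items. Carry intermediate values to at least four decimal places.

r_full = 2(0.70)/(1 + 0.70) = 0.8235
n = r_tgt(1 − r_full) / [r_full(1 − r_tgt)] = 0.95 × 0.1765 / (0.8235 × 0.05) ≈ 4.0723
Items = 4.0723 × 38 ≈ 154.75 → 155

155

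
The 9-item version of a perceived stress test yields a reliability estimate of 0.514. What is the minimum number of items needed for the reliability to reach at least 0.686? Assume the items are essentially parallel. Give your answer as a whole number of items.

19

n = 0.686(1 − 0.514) / [0.514(1 − 0.686)]
  = 0.333396 / 0.161396 = 2.0657
2.0657 × 9 = 18.59 → 19 items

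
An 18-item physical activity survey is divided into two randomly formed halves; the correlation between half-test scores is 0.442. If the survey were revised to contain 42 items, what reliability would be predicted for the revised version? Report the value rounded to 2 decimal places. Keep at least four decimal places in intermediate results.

First correct the split-half correlation to full-test reliability: r_full = 2 × 0.442 / (1 + 0.442) ≈ 0.6130
Then adjust to 42 items: n = 42/18 = 2.3333
r_new = n·r_full / (1 + (n − 1)·r_full) = 1.4303 / 1.8173 ≈ 0.7870

0.79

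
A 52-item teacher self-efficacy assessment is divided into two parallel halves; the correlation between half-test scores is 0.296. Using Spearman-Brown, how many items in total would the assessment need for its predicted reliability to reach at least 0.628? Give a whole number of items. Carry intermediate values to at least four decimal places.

105

r_full = 2(0.296)/(1 + 0.296) = 0.4568
n = r_tgt(1 − r_full) / [r_full(1 − r_tgt)] = 0.628 × 0.5432 / (0.4568 × 0.372) ≈ 2.0075
Items = 2.0075 × 52 ≈ 104.39 → 105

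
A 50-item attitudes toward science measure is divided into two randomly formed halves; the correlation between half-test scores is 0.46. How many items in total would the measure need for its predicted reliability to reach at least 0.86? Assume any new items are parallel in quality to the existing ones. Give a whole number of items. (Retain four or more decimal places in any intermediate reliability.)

181

r_full = 2(0.46)/(1 + 0.46) = 0.6301
n = r_tgt(1 − r_full) / [r_full(1 − r_tgt)] = 0.86 × 0.3699 / (0.6301 × 0.14) ≈ 3.6062
Required items = 3.6062 × 50 = 180.31, so 181 items.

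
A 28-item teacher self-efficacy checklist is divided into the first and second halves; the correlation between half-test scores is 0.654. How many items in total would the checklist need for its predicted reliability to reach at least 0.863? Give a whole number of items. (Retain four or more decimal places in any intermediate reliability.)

47

r_full = 2(0.654)/(1 + 0.654) = 0.7908
n = r_tgt(1 − r_full) / [r_full(1 − r_tgt)] = 0.863 × 0.2092 / (0.7908 × 0.137) ≈ 1.6664
Items = 1.6664 × 28 ≈ 46.66 → 47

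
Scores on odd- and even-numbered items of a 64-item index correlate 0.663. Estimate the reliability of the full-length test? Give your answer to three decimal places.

Apply the Spearman-Brown correction with n = 2:
r_full = 2r_hh / (1 + r_hh) = 2 × 0.663 / (1 + 0.663)
       = 1.3260 / 1.6630 = 0.7974

0.797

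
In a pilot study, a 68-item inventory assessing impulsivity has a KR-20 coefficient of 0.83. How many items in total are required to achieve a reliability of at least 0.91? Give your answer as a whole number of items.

n = [0.91 × 0.17] / [0.83 × 0.09]
  = 0.1547 / 0.0747 = 2.0710
2.0710 × 68 = 140.83 → 141 items

141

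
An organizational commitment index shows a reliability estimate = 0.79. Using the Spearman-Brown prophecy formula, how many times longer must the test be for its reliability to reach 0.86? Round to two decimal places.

Spearman-Brown solved for the length factor n:
n = r_target (1 − r_old) / [ r_old (1 − r_target) ]
n = 0.86 × (1 − 0.79) / [ 0.79 × (1 − 0.86) ]
  = 0.1806 / 0.1106 = 1.6329

1.63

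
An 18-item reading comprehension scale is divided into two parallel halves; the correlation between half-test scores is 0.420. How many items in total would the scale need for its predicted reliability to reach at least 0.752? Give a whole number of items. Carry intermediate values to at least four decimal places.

r_full = 2(0.420)/(1 + 0.420) = 0.5915
n = r_tgt(1 − r_full) / [r_full(1 − r_tgt)] = 0.752 × 0.4085 / (0.5915 × 0.248) ≈ 2.0941
Items = 2.0941 × 18 ≈ 37.69 → 38

38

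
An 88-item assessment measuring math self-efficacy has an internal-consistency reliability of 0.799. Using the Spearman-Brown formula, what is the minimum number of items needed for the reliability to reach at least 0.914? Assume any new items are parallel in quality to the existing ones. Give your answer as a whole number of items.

236

n = 0.914 × (1 − 0.799) / [ 0.799 × (1 − 0.914) ]
  = 0.183714 / 0.068714 = 2.6736
2.6736 × 88 = 235.28 → 236 items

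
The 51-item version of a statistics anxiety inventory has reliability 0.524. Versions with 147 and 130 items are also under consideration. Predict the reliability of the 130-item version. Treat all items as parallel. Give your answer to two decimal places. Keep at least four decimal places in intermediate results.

The 147-item form is not needed; work directly from the 51-item form with n = 130/51 = 2.5490.
r_{130} = n·r / (1 + (n − 1)·r) = 1.3357 / 1.8117 ≈ 0.7373

0.74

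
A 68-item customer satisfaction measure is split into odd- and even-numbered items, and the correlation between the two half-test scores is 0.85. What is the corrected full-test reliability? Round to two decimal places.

0.92

The full test is twice the length of either half (n = 2).
r_full = 2(0.85) / (1 + 0.85)
       = 1.7000 / 1.8500 = 0.9189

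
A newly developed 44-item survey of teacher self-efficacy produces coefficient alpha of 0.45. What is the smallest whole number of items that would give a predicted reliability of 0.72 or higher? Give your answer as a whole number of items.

139

n = 0.72(1 − 0.45) / [0.45(1 − 0.72)]
  = 0.3960 / 0.1260 = 3.1429
Items needed = n × 44 = 3.1429 × 44 ≈ 138.29 → round up to 139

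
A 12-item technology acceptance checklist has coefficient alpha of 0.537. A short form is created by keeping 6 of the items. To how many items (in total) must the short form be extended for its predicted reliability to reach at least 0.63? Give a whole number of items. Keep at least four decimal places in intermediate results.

First, r for the 6-item form: n = 6/12 = 0.5000, so r_6 = 0.5000·0.537/(1 + (0.5000 − 1)·0.537) = 0.3671
Then solve for n' with r_old = 0.3671, r_target = 0.63: n' = 0.63(1 − 0.3671)/[0.3671(1 − 0.63)] = 2.9356
Items = 2.9356 × 6 ≈ 17.61 → 18

18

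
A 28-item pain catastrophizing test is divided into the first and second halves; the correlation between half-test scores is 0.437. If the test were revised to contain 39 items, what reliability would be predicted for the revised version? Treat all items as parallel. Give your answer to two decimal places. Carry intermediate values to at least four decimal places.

First correct the split-half correlation to full-test reliability: r_full = 2 × 0.437 / (1 + 0.437) ≈ 0.6082
Then adjust to 39 items: n = 39/28 = 1.3929
r_new = n·r_full / (1 + (n − 1)·r_full) = 0.8472 / 1.2390 ≈ 0.6838

0.68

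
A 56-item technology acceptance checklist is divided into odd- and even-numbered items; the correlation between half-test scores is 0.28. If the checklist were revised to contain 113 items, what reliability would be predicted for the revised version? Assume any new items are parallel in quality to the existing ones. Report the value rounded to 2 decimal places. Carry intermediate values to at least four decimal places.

Full-test reliability from the split-half r: r_full = 2(0.28)/(1 + 0.28) = 0.4375
Length factor from 56 to 113 items: n = 113/56 = 2.0179
r_new = n·r_full / (1 + (n − 1)·r_full) = 0.8828 / 1.4453 ≈ 0.6108

0.61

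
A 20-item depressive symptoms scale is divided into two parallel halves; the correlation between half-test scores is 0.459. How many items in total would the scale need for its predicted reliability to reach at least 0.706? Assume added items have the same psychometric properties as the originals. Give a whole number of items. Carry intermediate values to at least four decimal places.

29

r_full = 2(0.459)/(1 + 0.459) = 0.6292
Solve Spearman-Brown for n: n = 0.706(1 − 0.6292) / [0.6292(1 − 0.706)] = 1.4152
Required items = 1.4152 × 20 = 28.30, so 29 items.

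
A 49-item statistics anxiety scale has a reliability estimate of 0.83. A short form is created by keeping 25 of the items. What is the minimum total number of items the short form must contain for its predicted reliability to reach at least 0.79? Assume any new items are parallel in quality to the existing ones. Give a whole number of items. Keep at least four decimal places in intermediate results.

38

Short-form reliability: n = 25/49 = 0.5102; r_25 = n·r/(1+(n−1)r) ≈ 0.7135
Length factor from the short form to reach 0.79: n' = 0.79(1 − 0.7135) / [0.7135(1 − 0.79)] ≈ 1.5106
Total items = 1.5106 × 25 = 37.77, rounded up to 38.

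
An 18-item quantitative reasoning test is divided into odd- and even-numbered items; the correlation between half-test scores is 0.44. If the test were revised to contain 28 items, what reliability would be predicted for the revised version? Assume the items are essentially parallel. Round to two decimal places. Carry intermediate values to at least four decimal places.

0.71

Full-test reliability from the split-half r: r_full = 2(0.44)/(1 + 0.44) = 0.6111
Length factor from 18 to 28 items: n = 28/18 = 1.5556
r_new = n·r_full / (1 + (n − 1)·r_full) = 0.9506 / 1.3395 ≈ 0.7097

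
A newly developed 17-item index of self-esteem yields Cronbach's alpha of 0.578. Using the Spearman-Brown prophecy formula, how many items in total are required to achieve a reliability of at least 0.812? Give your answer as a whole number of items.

54

n = [0.812 × 0.422] / [0.578 × 0.188]
n = 0.342664 / 0.108664 ≈ 3.1534
So the test needs 3.1534 × 17 ≈ 53.61 items; rounding up, 54.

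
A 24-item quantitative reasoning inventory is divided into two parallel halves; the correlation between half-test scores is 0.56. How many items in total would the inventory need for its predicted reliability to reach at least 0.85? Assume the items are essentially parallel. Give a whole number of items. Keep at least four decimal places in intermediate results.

r_full = 2(0.56)/(1 + 0.56) = 0.7179
n = r_tgt(1 − r_full) / [r_full(1 − r_tgt)] = 0.85 × 0.2821 / (0.7179 × 0.15) ≈ 2.2267
Items = 2.2267 × 24 ≈ 53.44 → 54

54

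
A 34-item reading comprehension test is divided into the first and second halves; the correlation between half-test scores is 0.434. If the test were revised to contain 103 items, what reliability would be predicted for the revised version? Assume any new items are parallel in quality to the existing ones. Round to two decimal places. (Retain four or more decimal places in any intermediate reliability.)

0.82

Full-test reliability from the split-half r: r_full = 2(0.434)/(1 + 0.434) = 0.6053
Then adjust to 103 items: n = 103/34 = 3.0294
r_new = n·r_full / (1 + (n − 1)·r_full) = 1.8337 / 2.2284 ≈ 0.8229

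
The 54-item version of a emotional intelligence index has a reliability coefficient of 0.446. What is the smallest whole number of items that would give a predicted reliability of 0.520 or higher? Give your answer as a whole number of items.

n = [0.520 × 0.554] / [0.446 × 0.480]
  = 0.288080 / 0.214080 = 1.3457
1.3457 × 54 = 72.67 → 73 items

73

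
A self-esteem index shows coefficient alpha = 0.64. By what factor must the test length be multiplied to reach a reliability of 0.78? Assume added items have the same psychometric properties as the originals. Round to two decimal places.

1.99

n = [0.78 × 0.36] / [0.64 × 0.22]
  = 0.2808 / 0.1408 = 1.9943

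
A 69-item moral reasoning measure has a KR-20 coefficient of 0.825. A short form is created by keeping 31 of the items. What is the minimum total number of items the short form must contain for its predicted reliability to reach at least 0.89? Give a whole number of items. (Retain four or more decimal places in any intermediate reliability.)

Short-form reliability: n = 31/69 = 0.4493; r_31 = n·r/(1+(n−1)r) ≈ 0.6793
Then solve for n' with r_old = 0.6793, r_target = 0.89: n' = 0.89(1 − 0.6793)/[0.6793(1 − 0.89)] = 3.8197
Items = 3.8197 × 31 ≈ 118.41 → 119

119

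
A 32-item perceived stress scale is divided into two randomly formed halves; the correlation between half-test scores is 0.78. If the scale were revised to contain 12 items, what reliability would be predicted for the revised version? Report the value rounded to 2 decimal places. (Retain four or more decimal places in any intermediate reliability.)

0.73

Spearman-Brown correction (n = 2): r_full = 2·0.78/(1 + 0.78) = 0.8764
Length factor from 32 to 12 items: n = 12/32 = 0.3750
r_new = n·r_full / (1 + (n − 1)·r_full) = 0.3286 / 0.4523 ≈ 0.7265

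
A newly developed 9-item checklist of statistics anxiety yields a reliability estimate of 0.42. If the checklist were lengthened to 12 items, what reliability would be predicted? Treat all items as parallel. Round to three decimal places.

The new length is 12/9 = 1.3333 times the old.
r_new = (1.3333 × 0.42) / (1 + (1.3333 − 1) × 0.42)
r_new = 0.5600 / 1.1400 ≈ 0.4912

0.491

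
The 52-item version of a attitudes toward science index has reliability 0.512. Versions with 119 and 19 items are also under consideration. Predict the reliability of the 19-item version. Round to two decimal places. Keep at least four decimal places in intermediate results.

Only the ratio of lengths matters: n = 19/52 = 0.3654
r_{19} = n·r / (1 + (n − 1)·r) = 0.1871 / 0.6751 ≈ 0.2771

0.28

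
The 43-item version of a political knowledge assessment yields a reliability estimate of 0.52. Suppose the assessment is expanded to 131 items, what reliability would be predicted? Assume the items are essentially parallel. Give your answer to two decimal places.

The new length is 131/43 = 3.0465 times the old.
Spearman-Brown: r_new = n·r / (1 + (n − 1)·r)
r_new = (3.0465 × 0.52) / (1 + (3.0465 − 1) × 0.52)
r_new = 1.5842 / 2.0642 ≈ 0.7675

0.77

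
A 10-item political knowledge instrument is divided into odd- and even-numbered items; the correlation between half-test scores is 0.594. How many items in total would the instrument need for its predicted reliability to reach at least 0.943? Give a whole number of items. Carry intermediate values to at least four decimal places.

57

Corrected full-test reliability: r_full = 2 × 0.594 / (1 + 0.594) ≈ 0.7453
Solve Spearman-Brown for n: n = 0.943(1 − 0.7453) / [0.7453(1 − 0.943)] = 5.6537
Items = 5.6537 × 10 ≈ 56.54 → 57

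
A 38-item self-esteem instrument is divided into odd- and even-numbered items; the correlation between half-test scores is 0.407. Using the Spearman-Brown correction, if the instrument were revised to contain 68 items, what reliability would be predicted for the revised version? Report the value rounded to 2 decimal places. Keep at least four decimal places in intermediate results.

0.71

First correct the split-half correlation to full-test reliability: r_full = 2 × 0.407 / (1 + 0.407) ≈ 0.5785
Then adjust to 68 items: n = 68/38 = 1.7895
r_new = n·r_full / (1 + (n − 1)·r_full) = 1.0352 / 1.4567 ≈ 0.7106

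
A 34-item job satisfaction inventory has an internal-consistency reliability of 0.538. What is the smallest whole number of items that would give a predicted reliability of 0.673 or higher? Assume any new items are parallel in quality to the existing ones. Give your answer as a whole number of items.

61

Rearranging the Spearman-Brown formula for n,
n = r*(1 − r) / [ r (1 − r*) ]
n = 0.673(1 − 0.538) / [0.538(1 − 0.673)]
  = 0.310926 / 0.175926 = 1.7674
So the test needs 1.7674 × 34 ≈ 60.09 items; rounding up, 61.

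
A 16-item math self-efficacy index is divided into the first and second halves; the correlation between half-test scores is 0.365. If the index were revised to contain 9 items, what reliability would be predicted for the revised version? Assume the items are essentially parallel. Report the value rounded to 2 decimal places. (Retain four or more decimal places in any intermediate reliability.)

0.39

Full-test reliability from the split-half r: r_full = 2(0.365)/(1 + 0.365) = 0.5348
Then adjust to 9 items: n = 9/16 = 0.5625
r_new = n·r_full / (1 + (n − 1)·r_full) = 0.3008 / 0.7660 ≈ 0.3927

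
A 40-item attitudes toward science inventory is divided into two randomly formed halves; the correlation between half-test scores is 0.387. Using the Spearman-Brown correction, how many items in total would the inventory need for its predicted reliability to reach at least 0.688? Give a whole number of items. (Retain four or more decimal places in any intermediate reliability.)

r_full = 2(0.387)/(1 + 0.387) = 0.5580
Solve Spearman-Brown for n: n = 0.688(1 − 0.5580) / [0.5580(1 − 0.688)] = 1.7467
Required items = 1.7467 × 40 = 69.87, so 70 items.

70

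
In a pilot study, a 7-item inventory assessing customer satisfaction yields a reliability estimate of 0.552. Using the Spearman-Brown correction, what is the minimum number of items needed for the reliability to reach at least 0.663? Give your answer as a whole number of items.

Invert Spearman-Brown to solve for n:
n = r_target (1 − r_old) / [ r_old (1 − r_target) ]
n = 0.663(1 − 0.552) / [0.552(1 − 0.663)]
n = 0.297024 / 0.186024 ≈ 1.5967
Items needed = n × 7 = 1.5967 × 7 ≈ 11.18 → round up to 12

12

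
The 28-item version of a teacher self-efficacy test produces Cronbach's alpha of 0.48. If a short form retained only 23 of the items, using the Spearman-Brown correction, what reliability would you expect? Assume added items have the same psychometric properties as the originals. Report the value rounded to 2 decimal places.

0.43

Length ratio n = 23/28 = 0.8214
Apply the Spearman-Brown prophecy formula, r' = nr / [1 + (n − 1)r]:
r_new = (0.8214 × 0.48) / (1 + (0.8214 − 1) × 0.48)
     = 0.3943 / 0.9143 = 0.4313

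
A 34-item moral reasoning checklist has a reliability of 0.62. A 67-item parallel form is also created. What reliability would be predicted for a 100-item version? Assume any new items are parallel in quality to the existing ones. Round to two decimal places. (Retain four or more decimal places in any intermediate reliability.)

0.83

Only the ratio of lengths matters: n = 100/34 = 2.9412
r_{100} = n·r / (1 + (n − 1)·r) = 1.8235 / 2.2035 ≈ 0.8275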